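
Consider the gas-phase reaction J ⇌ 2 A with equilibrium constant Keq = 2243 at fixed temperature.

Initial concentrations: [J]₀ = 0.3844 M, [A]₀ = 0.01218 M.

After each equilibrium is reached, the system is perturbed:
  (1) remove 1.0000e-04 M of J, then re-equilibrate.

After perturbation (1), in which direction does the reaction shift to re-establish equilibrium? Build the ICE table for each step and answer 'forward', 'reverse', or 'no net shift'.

Direction: reverse

Q₀ = 3.8593e-04 vs Keq = 2243 ⇒ Q<K, forward
Step 1:
                    J           A
  Initial      0.3844     0.01218
  Change      -0.3841      0.7683
  Equil    2.7155e-04      0.7804
  solve Keq expr → x = 0.3841; check Q = 2243
Then remove 1.0000e-04 M of J.
Step 2:
                    J           A
  Initial  1.7155e-04      0.7804
  Change   9.9861e-05 -1.9972e-04
  Equil    2.7141e-04      0.7802
  solve Keq expr → x = -9.9861e-05; check Q = 2243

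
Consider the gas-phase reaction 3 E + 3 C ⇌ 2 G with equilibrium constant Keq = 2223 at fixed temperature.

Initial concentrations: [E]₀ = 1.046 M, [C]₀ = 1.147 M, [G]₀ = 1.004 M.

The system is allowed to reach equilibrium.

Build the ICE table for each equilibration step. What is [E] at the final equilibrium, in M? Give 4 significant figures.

Q₀ = 0.5837 vs Keq = 2223 ⇒ Q<K, forward
Step 1:
                    E           C           G
  I             1.046       1.147       1.004
  C           -0.7742     -0.7742      0.5162
  E            0.2718      0.3728        1.52
  solve Keq expr → x = 0.2581; check Q = 2223

[E]_eq = 0.2718 M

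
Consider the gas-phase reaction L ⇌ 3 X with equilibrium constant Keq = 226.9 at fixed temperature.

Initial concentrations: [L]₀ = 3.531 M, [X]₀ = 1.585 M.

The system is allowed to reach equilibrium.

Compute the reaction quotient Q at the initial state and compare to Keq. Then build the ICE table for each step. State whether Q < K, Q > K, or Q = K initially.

Q₀ = 1.128 vs Keq = 226.9 ⇒ Q<K, forward
Step 1:
                   L          X
  init         3.531      1.585
  Δ           -1.876      5.629
  eq           1.655      7.214
  solve Keq expr → x = 1.876; check Q = 226.9

Q₀ = 1.128; Q < K (proceeds forward)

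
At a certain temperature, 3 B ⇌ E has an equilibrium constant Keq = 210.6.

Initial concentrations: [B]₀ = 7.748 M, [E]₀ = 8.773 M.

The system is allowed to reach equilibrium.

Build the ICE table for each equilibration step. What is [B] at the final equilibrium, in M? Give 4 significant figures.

[B]_eq = 0.3764 M

Q₀ = 0.01886 vs Keq = 210.6 ⇒ Q<K, forward
Step 1:
                   B          E
  I            7.748      8.773
  C           -7.372      2.457
  E           0.3764      11.23
  solve Keq expr → x = 2.457; check Q = 210.6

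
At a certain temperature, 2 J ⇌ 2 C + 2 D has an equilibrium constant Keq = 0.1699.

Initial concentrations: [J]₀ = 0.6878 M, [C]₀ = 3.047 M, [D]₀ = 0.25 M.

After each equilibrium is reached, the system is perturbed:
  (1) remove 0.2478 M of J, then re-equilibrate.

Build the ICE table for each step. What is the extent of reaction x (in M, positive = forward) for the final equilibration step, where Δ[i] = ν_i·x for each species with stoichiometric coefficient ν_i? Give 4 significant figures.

Q₀ = 1.227 vs Keq = 0.1699 ⇒ Q>K, reverse
Step 1:
                   J          C          D
  init        0.6878      3.047       0.25
  Δ           0.1338    -0.1338    -0.1338
  eq          0.8216      2.913     0.1162
  solve Keq expr → x = -0.06688; check Q = 0.1699
Then remove 0.2478 M of J.
Step 2:
                   J          C          D
  init        0.5738      2.913     0.1162
  Δ          0.02994   -0.02994   -0.02994
  eq          0.6037      2.883     0.0863
  solve Keq expr → x = -0.01497; check Q = 0.1699

x = -0.01497 M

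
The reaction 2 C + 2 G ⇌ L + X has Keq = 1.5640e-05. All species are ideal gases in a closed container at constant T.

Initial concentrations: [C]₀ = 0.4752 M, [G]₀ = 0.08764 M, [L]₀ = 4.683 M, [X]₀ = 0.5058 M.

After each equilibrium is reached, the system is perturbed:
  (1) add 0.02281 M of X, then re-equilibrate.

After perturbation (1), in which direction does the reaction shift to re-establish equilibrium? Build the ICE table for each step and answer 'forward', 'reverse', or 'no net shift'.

Direction: reverse

Q₀ = 1366 vs Keq = 1.5640e-05 ⇒ Q>K, reverse
Step 1:
                    C           G           L           X
  init         0.4752     0.08764       4.683      0.5058
  Δ             1.012       1.012     -0.5058     -0.5058
  eq            1.487       1.099       4.177  1.0000e-05
  solve Keq expr → x = -0.5058; check Q = 1.5640e-05
Then add 0.02281 M of X.
Step 2:
                    C           G           L           X
  init          1.487       1.099       4.177     0.02282
  Δ           0.04562     0.04562    -0.02281    -0.02281
  eq            1.532       1.145       4.154  1.1587e-05
  solve Keq expr → x = -0.02281; check Q = 1.5640e-05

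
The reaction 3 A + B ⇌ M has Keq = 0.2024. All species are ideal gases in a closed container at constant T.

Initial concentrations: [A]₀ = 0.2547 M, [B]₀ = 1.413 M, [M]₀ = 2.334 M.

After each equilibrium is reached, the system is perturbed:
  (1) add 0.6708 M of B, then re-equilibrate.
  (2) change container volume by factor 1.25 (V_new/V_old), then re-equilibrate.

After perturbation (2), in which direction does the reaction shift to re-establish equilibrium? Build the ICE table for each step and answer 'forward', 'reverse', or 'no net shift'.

Q₀ = 99.97 vs Keq = 0.2024 ⇒ Q>K, reverse
Step 1:
                    A           B           M
  Initial      0.2547       1.413       2.334
  Change        1.437      0.4791     -0.4791
  Equil         1.692       1.892       1.855
  solve Keq expr → x = -0.4791; check Q = 0.2024
Then add 0.6708 M of B.
Step 2:
                    A           B           M
  Initial       1.692       2.563       1.855
  Change      -0.1405    -0.04683     0.04683
  Equil         1.551       2.516       1.902
  solve Keq expr → x = 0.04683; check Q = 0.2024
Then change container volume by factor 1.25 (V_new/V_old).
Step 3:
                    A           B           M
  Initial       1.241       2.013       1.521
  Change       0.2592     0.08639    -0.08639
  Equil           1.5       2.099       1.435
  solve Keq expr → x = -0.08639; check Q = 0.2024

Direction: reverse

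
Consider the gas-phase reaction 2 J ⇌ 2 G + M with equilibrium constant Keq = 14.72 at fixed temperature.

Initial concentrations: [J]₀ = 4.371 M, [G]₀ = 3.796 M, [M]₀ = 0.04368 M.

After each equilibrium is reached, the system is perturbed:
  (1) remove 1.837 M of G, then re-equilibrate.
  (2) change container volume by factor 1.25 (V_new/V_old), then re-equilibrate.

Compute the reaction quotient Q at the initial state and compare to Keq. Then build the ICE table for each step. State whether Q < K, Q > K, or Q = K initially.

Q₀ = 0.03294 vs Keq = 14.72 ⇒ Q<K, forward
Step 1:
                  J         G         M
  init        4.371     3.796   0.04368
  Δ          -2.503     2.503     1.251
  eq          1.868     6.299     1.295
  solve Keq expr → x = 1.251; check Q = 14.72
Then remove 1.837 M of G.
Step 2:
                  J         G         M
  init        1.868     4.462     1.295
  Δ         -0.3485    0.3485    0.1743
  eq           1.52      4.81     1.469
  solve Keq expr → x = 0.1743; check Q = 14.72
Then change container volume by factor 1.25 (V_new/V_old).
Step 3:
                  J         G         M
  init        1.216     3.848     1.175
  Δ        -0.08462   0.08462   0.04231
  eq          1.131     3.933     1.218
  solve Keq expr → x = 0.04231; check Q = 14.72

Q₀ = 0.03294; Q < K (proceeds forward)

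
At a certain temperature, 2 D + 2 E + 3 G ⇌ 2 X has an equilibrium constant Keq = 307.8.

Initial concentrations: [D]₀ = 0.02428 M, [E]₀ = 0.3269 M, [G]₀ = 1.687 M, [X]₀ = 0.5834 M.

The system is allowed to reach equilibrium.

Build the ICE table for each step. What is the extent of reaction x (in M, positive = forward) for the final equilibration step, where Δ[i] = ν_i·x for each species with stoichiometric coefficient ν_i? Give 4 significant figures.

Q₀ = 1125 vs Keq = 307.8 ⇒ Q>K, reverse
Step 1:
                   D          E          G          X
  init       0.02428     0.3269      1.687     0.5834
  Δ          0.01749    0.01749    0.02623   -0.01749
  eq         0.04177     0.3444      1.713     0.5659
  solve Keq expr → x = -0.008744; check Q = 307.8

x = -0.008744 M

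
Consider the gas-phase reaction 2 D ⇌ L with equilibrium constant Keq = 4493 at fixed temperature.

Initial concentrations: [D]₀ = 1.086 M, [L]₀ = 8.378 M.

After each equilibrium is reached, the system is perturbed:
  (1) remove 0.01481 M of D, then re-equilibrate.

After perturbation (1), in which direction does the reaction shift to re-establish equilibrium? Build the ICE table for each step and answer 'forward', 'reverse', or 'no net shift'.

Direction: reverse

Q₀ = 7.104 vs Keq = 4493 ⇒ Q<K, forward
Step 1:
                   D          L
  Initial      1.086      8.378
  Change      -1.041     0.5207
  Equil       0.0445      8.899
  solve Keq expr → x = 0.5207; check Q = 4493
Then remove 0.01481 M of D.
Step 2:
                   D          L
  Initial    0.02969      8.899
  Change     0.01479  -0.007396
  Equil      0.04449      8.891
  solve Keq expr → x = -0.007396; check Q = 4493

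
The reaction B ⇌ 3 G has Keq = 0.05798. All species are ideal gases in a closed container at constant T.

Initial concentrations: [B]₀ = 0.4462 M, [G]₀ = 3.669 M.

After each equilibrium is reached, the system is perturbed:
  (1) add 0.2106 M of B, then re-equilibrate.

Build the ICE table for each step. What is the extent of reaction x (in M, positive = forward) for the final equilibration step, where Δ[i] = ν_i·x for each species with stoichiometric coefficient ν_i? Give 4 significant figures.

Q₀ = 110.7 vs Keq = 0.05798 ⇒ Q>K, reverse
Step 1:
                   B          G
  Initial     0.4462      3.669
  Change       1.075     -3.224
  Equil        1.521     0.4451
  solve Keq expr → x = -1.075; check Q = 0.05798
Then add 0.2106 M of B.
Step 2:
                   B          G
  Initial      1.731     0.4451
  Change   -0.006364    0.01909
  Equil        1.725     0.4642
  solve Keq expr → x = 0.006364; check Q = 0.05798

x = 0.006364 M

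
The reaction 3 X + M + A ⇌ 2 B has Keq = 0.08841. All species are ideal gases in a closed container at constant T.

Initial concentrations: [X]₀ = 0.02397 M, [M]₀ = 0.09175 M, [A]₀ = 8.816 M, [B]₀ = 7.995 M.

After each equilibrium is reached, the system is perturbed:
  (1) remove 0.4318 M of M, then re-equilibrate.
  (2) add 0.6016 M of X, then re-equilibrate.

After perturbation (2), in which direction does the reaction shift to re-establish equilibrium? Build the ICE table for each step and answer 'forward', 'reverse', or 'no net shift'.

Q₀ = 5.7379e+06 vs Keq = 0.08841 ⇒ Q>K, reverse
Step 1:
                  X         M         A         B
  I         0.02397   0.09175     8.816     7.995
  C           3.209      1.07      1.07    -2.139
  E           3.233     1.161     9.886     5.856
  solve Keq expr → x = -1.07; check Q = 0.08841
Then remove 0.4318 M of M.
Step 2:
                  X         M         A         B
  I           3.233    0.7295     9.886     5.856
  C          0.2939   0.09795   0.09795   -0.1959
  E           3.527    0.8275     9.984      5.66
  solve Keq expr → x = -0.09795; check Q = 0.08841
Then add 0.6016 M of X.
Step 3:
                  X         M         A         B
  I           4.128    0.8275     9.984      5.66
  C         -0.3251   -0.1084   -0.1084    0.2167
  E           3.803    0.7191     9.875     5.877
  solve Keq expr → x = 0.1084; check Q = 0.08841

Direction: forward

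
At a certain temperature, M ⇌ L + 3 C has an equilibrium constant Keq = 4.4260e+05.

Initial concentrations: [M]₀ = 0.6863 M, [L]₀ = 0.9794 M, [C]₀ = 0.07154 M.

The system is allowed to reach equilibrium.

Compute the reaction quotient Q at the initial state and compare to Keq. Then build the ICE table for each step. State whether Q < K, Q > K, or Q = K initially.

Q₀ = 5.2251e-04 vs Keq = 4.4260e+05 ⇒ Q<K, forward
Step 1:
                   M          L          C
  init        0.6863     0.9794    0.07154
  Δ          -0.6863     0.6863      2.059
  eq      3.6385e-05      1.666       2.13
  solve Keq expr → x = 0.6863; check Q = 4.4260e+05

Q₀ = 5.2251e-04; Q < K (proceeds forward)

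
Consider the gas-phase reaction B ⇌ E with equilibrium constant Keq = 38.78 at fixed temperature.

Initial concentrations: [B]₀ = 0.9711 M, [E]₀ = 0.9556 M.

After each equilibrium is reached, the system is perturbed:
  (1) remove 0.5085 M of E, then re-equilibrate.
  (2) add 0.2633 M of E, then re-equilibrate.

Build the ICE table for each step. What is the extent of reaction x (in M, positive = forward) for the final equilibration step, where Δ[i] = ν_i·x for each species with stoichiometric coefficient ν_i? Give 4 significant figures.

Q₀ = 0.984 vs Keq = 38.78 ⇒ Q<K, forward
Step 1:
                  B         E
  init       0.9711    0.9556
  Δ         -0.9227    0.9227
  eq        0.04843     1.878
  solve Keq expr → x = 0.9227; check Q = 38.78
Then remove 0.5085 M of E.
Step 2:
                  B         E
  init      0.04843      1.37
  Δ        -0.01278   0.01278
  eq        0.03565     1.383
  solve Keq expr → x = 0.01278; check Q = 38.78
Then add 0.2633 M of E.
Step 3:
                  B         E
  init      0.03565     1.646
  Δ        0.006619 -0.006619
  eq        0.04227     1.639
  solve Keq expr → x = -0.006619; check Q = 38.78

x = -0.006619 M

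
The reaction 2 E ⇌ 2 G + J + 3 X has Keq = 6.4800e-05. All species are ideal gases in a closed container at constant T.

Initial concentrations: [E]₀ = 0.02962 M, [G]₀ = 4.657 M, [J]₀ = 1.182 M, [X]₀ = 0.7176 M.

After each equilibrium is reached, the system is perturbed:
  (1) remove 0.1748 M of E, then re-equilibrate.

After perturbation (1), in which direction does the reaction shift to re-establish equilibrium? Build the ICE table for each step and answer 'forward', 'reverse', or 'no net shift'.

Direction: reverse

Q₀ = 1.0797e+04 vs Keq = 6.4800e-05 ⇒ Q>K, reverse
Step 1:
                    E           G           J           X
  Initial     0.02962       4.657       1.182      0.7176
  Change       0.4718     -0.4718     -0.2359     -0.7077
  Equil        0.5014       4.185      0.9461    0.009943
  solve Keq expr → x = -0.2359; check Q = 6.4800e-05
Then remove 0.1748 M of E.
Step 2:
                    E           G           J           X
  Initial      0.3266       4.185      0.9461    0.009943
  Change     0.001628   -0.001628 -8.1422e-04   -0.002443
  Equil        0.3282       4.184      0.9453      0.0075
  solve Keq expr → x = -8.1422e-04; check Q = 6.4800e-05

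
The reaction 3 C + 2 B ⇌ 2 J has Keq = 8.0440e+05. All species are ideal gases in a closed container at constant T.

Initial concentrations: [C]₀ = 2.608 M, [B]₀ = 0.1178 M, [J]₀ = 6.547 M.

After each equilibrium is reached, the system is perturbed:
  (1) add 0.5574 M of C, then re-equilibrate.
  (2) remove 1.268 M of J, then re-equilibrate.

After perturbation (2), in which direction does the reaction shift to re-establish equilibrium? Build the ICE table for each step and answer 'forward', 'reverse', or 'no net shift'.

Direction: forward

Q₀ = 174.1 vs Keq = 8.0440e+05 ⇒ Q<K, forward
Step 1:
                    C           B           J
  Initial       2.608      0.1178       6.547
  Change      -0.1738     -0.1158      0.1158
  Equil         2.434    0.001956       6.663
  solve Keq expr → x = 0.05792; check Q = 8.0440e+05
Then add 0.5574 M of C.
Step 2:
                    C           B           J
  Initial       2.992    0.001956       6.663
  Change  -7.7953e-04 -5.1969e-04  5.1969e-04
  Equil         2.991    0.001436       6.663
  solve Keq expr → x = 2.5984e-04; check Q = 8.0440e+05
Then remove 1.268 M of J.
Step 3:
                    C           B           J
  Initial       2.991    0.001436       5.395
  Change  -4.0955e-04 -2.7303e-04  2.7303e-04
  Equil          2.99    0.001163       5.396
  solve Keq expr → x = 1.3652e-04; check Q = 8.0440e+05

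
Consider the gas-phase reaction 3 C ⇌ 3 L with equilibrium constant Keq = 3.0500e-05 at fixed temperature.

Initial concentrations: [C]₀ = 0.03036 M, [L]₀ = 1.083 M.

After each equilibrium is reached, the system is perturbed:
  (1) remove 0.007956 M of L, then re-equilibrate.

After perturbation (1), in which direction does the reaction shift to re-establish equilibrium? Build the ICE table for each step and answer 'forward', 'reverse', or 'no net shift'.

Direction: forward

Q₀ = 4.5392e+04 vs Keq = 3.0500e-05 ⇒ Q>K, reverse
Step 1:
                  C         L
  I         0.03036     1.083
  C           1.049    -1.049
  E            1.08   0.03373
  solve Keq expr → x = -0.3498; check Q = 3.0500e-05
Then remove 0.007956 M of L.
Step 2:
                  C         L
  I            1.08   0.02578
  C       -0.007715  0.007715
  E           1.072   0.03349
  solve Keq expr → x = 0.002572; check Q = 3.0500e-05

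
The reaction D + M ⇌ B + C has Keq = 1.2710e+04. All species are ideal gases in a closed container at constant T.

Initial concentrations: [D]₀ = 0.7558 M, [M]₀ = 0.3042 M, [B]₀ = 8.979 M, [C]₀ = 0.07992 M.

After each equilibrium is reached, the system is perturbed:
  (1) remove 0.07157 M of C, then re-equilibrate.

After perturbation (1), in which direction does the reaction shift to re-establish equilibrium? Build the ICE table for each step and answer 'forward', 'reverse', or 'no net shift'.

Direction: forward

Q₀ = 3.121 vs Keq = 1.2710e+04 ⇒ Q<K, forward
Step 1:
                  D         M         B         C
  init       0.7558    0.3042     8.979   0.07992
  Δ         -0.3036   -0.3036    0.3036    0.3036
  eq         0.4522 6.1936e-04     9.283    0.3835
  solve Keq expr → x = 0.3036; check Q = 1.2710e+04
Then remove 0.07157 M of C.
Step 2:
                  D         M         B         C
  init       0.4522 6.1936e-04     9.283    0.3119
  Δ       -1.1527e-04 -1.1527e-04 1.1527e-04 1.1527e-04
  eq         0.4521 5.0409e-04     9.283     0.312
  solve Keq expr → x = 1.1527e-04; check Q = 1.2710e+04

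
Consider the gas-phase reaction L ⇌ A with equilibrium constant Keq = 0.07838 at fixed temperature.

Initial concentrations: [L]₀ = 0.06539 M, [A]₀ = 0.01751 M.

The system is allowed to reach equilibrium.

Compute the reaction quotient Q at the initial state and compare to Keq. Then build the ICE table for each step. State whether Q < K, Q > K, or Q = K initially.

Q₀ = 0.2678 vs Keq = 0.07838 ⇒ Q>K, reverse
Step 1:
                   L          A
  Initial    0.06539    0.01751
  Change     0.01148   -0.01148
  Equil      0.07687   0.006025
  solve Keq expr → x = -0.01148; check Q = 0.07838

Q₀ = 0.2678; Q > K (proceeds reverse)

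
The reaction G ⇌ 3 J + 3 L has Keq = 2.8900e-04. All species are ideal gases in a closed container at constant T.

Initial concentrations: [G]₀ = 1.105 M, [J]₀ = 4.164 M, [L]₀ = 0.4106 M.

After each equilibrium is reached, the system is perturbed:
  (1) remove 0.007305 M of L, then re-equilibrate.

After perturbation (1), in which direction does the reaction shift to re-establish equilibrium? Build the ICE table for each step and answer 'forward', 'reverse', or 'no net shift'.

Q₀ = 4.523 vs Keq = 2.8900e-04 ⇒ Q>K, reverse
Step 1:
                    G           J           L
  Initial       1.105       4.164      0.4106
  Change       0.1306     -0.3918     -0.3918
  Equil         1.236       3.772     0.01881
  solve Keq expr → x = -0.1306; check Q = 2.8900e-04
Then remove 0.007305 M of L.
Step 2:
                    G           J           L
  Initial       1.236       3.772      0.0115
  Change    -0.002419    0.007257    0.007257
  Equil         1.233       3.779     0.01876
  solve Keq expr → x = 0.002419; check Q = 2.8900e-04

Direction: forward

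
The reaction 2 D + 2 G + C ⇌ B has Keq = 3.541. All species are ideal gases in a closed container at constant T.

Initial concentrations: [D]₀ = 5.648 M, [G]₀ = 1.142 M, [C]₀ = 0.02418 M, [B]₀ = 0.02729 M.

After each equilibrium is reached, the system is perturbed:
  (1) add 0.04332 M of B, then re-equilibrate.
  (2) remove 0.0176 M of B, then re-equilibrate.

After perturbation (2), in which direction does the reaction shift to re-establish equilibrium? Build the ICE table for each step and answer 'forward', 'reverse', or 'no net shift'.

Direction: forward

Q₀ = 0.02713 vs Keq = 3.541 ⇒ Q<K, forward
Step 1:
                   D          G          C          B
  I            5.648      1.142    0.02418    0.02729
  C         -0.04759   -0.04759    -0.0238     0.0238
  E              5.6      1.094 3.8404e-04    0.05109
  solve Keq expr → x = 0.0238; check Q = 3.541
Then add 0.04332 M of B.
Step 2:
                   D          G          C          B
  I              5.6      1.094 3.8404e-04    0.09441
  C       6.4449e-04 6.4449e-04 3.2224e-04 -3.2224e-04
  E            5.601      1.095 7.0628e-04    0.09408
  solve Keq expr → x = -3.2224e-04; check Q = 3.541
Then remove 0.0176 M of B.
Step 3:
                   D          G          C          B
  I            5.601      1.095 7.0628e-04    0.07648
  C       -2.6162e-04 -2.6162e-04 -1.3081e-04 1.3081e-04
  E            5.601      1.095 5.7547e-04    0.07661
  solve Keq expr → x = 1.3081e-04; check Q = 3.541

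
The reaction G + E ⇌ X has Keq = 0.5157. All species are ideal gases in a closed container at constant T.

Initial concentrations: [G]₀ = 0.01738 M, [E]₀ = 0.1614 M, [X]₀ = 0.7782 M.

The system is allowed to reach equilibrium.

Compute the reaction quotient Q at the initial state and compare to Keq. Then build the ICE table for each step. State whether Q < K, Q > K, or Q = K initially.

Q₀ = 277.4 vs Keq = 0.5157 ⇒ Q>K, reverse
Step 1:
                  G         E         X
  Initial   0.01738    0.1614    0.7782
  Change      0.562     0.562    -0.562
  Equil      0.5794    0.7234    0.2162
  solve Keq expr → x = -0.562; check Q = 0.5157

Q₀ = 277.4; Q > K (proceeds reverse)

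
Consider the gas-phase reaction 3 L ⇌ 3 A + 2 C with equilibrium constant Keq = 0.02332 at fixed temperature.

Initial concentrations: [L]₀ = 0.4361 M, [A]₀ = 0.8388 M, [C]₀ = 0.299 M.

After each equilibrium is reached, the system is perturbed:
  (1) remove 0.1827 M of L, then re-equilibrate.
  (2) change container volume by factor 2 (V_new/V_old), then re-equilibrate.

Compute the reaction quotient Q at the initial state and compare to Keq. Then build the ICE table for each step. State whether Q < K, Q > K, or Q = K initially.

Q₀ = 0.6361; Q > K (proceeds reverse)

Q₀ = 0.6361 vs Keq = 0.02332 ⇒ Q>K, reverse
Step 1:
                    L           A           C
  Initial      0.4361      0.8388       0.299
  Change         0.21       -0.21       -0.14
  Equil        0.6461      0.6288       0.159
  solve Keq expr → x = -0.06999; check Q = 0.02332
Then remove 0.1827 M of L.
Step 2:
                    L           A           C
  Initial      0.4634      0.6288       0.159
  Change      0.04864    -0.04864    -0.03243
  Equil         0.512      0.5802      0.1266
  solve Keq expr → x = -0.01621; check Q = 0.02332
Then change container volume by factor 2 (V_new/V_old).
Step 3:
                    L           A           C
  Initial       0.256      0.2901      0.0633
  Change     -0.03437     0.03437     0.02291
  Equil        0.2216      0.3245     0.08621
  solve Keq expr → x = 0.01146; check Q = 0.02332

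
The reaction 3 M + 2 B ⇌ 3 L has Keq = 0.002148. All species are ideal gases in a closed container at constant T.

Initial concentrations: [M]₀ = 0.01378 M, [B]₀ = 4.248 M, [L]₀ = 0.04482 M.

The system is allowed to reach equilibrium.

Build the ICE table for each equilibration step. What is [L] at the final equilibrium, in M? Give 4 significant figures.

[L]_eq = 0.01485 M

Q₀ = 1.907 vs Keq = 0.002148 ⇒ Q>K, reverse
Step 1:
                    M           B           L
  init        0.01378       4.248     0.04482
  Δ           0.02997     0.01998    -0.02997
  eq          0.04375       4.268     0.01485
  solve Keq expr → x = -0.009989; check Q = 0.002148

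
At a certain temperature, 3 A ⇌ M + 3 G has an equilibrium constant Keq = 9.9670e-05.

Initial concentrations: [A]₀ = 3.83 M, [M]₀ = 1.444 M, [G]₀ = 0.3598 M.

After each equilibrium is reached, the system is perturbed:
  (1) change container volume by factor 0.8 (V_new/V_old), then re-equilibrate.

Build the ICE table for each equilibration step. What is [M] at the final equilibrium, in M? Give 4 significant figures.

Q₀ = 0.001197 vs Keq = 9.9670e-05 ⇒ Q>K, reverse
Step 1:
                   A          M          G
  Initial       3.83      1.444     0.3598
  Change      0.1923    -0.0641    -0.1923
  Equil        4.022       1.38     0.1675
  solve Keq expr → x = -0.0641; check Q = 9.9670e-05
Then change container volume by factor 0.8 (V_new/V_old).
Step 2:
                   A          M          G
  Initial      5.028      1.725     0.2094
  Change     0.01428  -0.004759   -0.01428
  Equil        5.042       1.72     0.1951
  solve Keq expr → x = -0.004759; check Q = 9.9670e-05

[M]_eq = 1.72 M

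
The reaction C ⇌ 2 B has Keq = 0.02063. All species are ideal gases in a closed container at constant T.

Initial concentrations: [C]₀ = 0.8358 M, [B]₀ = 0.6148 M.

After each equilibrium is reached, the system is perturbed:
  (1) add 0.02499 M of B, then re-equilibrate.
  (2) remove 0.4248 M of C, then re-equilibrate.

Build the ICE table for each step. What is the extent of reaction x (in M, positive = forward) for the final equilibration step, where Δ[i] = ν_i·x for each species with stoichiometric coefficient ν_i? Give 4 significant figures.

x = -0.0158 M

Q₀ = 0.4522 vs Keq = 0.02063 ⇒ Q>K, reverse
Step 1:
                  C         B
  I          0.8358    0.6148
  C          0.2331   -0.4663
  E           1.069    0.1485
  solve Keq expr → x = -0.2331; check Q = 0.02063
Then add 0.02499 M of B.
Step 2:
                  C         B
  I           1.069    0.1735
  C         0.01208  -0.02415
  E           1.081    0.1493
  solve Keq expr → x = -0.01208; check Q = 0.02063
Then remove 0.4248 M of C.
Step 3:
                  C         B
  I          0.6562    0.1493
  C          0.0158  -0.03159
  E           0.672    0.1177
  solve Keq expr → x = -0.0158; check Q = 0.02063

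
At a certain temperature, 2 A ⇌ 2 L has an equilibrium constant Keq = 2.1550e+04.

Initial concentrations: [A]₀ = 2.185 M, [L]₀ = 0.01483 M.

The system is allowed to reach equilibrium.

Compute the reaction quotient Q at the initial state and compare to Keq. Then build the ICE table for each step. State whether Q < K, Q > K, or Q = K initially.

Q₀ = 4.6066e-05; Q < K (proceeds forward)

Q₀ = 4.6066e-05 vs Keq = 2.1550e+04 ⇒ Q<K, forward
Step 1:
                   A          L
  I            2.185    0.01483
  C            -2.17       2.17
  E          0.01488      2.185
  solve Keq expr → x = 1.085; check Q = 2.1550e+04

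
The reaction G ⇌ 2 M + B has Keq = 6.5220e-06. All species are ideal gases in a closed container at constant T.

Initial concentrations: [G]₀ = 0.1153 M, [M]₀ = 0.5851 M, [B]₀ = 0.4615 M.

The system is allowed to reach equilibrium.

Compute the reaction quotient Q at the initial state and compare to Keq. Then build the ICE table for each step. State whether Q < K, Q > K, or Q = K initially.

Q₀ = 1.37 vs Keq = 6.5220e-06 ⇒ Q>K, reverse
Step 1:
                   G          M          B
  init        0.1153     0.5851     0.4615
  Δ           0.2906    -0.5812    -0.2906
  eq          0.4059   0.003935     0.1709
  solve Keq expr → x = -0.2906; check Q = 6.5220e-06

Q₀ = 1.37; Q > K (proceeds reverse)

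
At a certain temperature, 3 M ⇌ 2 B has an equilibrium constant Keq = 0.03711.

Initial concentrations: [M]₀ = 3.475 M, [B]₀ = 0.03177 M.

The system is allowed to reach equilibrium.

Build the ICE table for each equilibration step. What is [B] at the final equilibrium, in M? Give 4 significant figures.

[B]_eq = 0.7292 M

Q₀ = 2.4053e-05 vs Keq = 0.03711 ⇒ Q<K, forward
Step 1:
                  M         B
  I           3.475   0.03177
  C          -1.046    0.6974
  E           2.429    0.7292
  solve Keq expr → x = 0.3487; check Q = 0.03711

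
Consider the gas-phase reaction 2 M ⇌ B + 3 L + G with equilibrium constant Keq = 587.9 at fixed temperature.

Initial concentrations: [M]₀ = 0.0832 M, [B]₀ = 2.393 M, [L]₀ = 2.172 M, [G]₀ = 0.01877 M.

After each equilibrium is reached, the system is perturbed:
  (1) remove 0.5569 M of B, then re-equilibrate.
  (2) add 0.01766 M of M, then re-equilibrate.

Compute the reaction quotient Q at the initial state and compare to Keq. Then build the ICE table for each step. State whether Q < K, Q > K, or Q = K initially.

Q₀ = 66.49 vs Keq = 587.9 ⇒ Q<K, forward
Step 1:
                  M         B         L         G
  Initial    0.0832     2.393     2.172   0.01877
  Change   -0.04086   0.02043   0.06129   0.02043
  Equil     0.04234     2.413     2.233    0.0392
  solve Keq expr → x = 0.02043; check Q = 587.9
Then remove 0.5569 M of B.
Step 2:
                  M         B         L         G
  Initial   0.04234     1.857     2.233    0.0392
  Change  -0.004075  0.002037  0.006112  0.002037
  Equil     0.03826     1.859     2.239   0.04124
  solve Keq expr → x = 0.002037; check Q = 587.9
Then add 0.01766 M of M.
Step 3:
                  M         B         L         G
  Initial   0.05592     1.859     2.239   0.04124
  Change    -0.0139  0.006951   0.02085  0.006951
  Equil     0.04202     1.866      2.26   0.04819
  solve Keq expr → x = 0.006951; check Q = 587.9

Q₀ = 66.49; Q < K (proceeds forward)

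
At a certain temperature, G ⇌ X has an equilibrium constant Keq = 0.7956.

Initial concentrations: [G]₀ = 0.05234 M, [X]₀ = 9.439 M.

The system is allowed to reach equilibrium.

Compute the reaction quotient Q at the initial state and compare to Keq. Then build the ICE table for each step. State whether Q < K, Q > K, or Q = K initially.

Q₀ = 180.3; Q > K (proceeds reverse)

Q₀ = 180.3 vs Keq = 0.7956 ⇒ Q>K, reverse
Step 1:
                   G          X
  Initial    0.05234      9.439
  Change       5.234     -5.234
  Equil        5.286      4.205
  solve Keq expr → x = -5.234; check Q = 0.7956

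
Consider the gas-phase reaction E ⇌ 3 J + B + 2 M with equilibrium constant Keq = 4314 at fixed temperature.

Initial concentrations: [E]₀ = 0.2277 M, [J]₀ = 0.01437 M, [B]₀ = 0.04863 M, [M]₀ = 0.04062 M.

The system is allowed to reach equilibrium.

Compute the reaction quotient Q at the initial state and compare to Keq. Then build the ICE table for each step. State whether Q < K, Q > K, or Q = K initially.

Q₀ = 1.0457e-09; Q < K (proceeds forward)

Q₀ = 1.0457e-09 vs Keq = 4314 ⇒ Q<K, forward
Step 1:
                   E          J          B          M
  init        0.2277    0.01437    0.04863    0.04062
  Δ          -0.2277     0.6831     0.2277     0.4554
  eq      5.3465e-06     0.6975     0.2763      0.496
  solve Keq expr → x = 0.2277; check Q = 4314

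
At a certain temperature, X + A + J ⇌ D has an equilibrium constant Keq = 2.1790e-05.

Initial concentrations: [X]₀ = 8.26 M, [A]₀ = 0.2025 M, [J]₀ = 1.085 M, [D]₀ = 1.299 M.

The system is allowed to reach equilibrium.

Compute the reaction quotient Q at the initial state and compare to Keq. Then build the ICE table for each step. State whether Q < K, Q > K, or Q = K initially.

Q₀ = 0.7158; Q > K (proceeds reverse)

Q₀ = 0.7158 vs Keq = 2.1790e-05 ⇒ Q>K, reverse
Step 1:
                  X         A         J         D
  init         8.26    0.2025     1.085     1.299
  Δ           1.298     1.298     1.298    -1.298
  eq          9.558     1.501     2.383 7.4493e-04
  solve Keq expr → x = -1.298; check Q = 2.1790e-05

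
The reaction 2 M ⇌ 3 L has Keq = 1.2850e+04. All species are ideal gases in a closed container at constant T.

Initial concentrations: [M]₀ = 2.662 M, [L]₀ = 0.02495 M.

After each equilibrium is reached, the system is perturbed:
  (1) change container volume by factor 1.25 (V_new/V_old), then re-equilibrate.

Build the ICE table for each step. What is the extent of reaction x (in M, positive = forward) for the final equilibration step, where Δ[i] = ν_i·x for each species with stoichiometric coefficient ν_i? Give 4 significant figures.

Q₀ = 2.1918e-06 vs Keq = 1.2850e+04 ⇒ Q<K, forward
Step 1:
                   M          L
  init         2.662    0.02495
  Δ           -2.594       3.89
  eq         0.06835      3.915
  solve Keq expr → x = 1.297; check Q = 1.2850e+04
Then change container volume by factor 1.25 (V_new/V_old).
Step 2:
                   M          L
  init       0.05468      3.132
  Δ        -0.005576   0.008365
  eq          0.0491      3.141
  solve Keq expr → x = 0.002788; check Q = 1.2850e+04

x = 0.002788 M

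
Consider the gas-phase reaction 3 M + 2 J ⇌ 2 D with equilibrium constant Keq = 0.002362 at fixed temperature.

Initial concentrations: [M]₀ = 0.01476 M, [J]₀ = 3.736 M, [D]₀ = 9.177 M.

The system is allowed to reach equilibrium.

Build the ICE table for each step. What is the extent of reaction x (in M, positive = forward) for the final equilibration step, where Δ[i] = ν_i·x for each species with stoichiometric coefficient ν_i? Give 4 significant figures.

x = -1.951 M

Q₀ = 1.8764e+06 vs Keq = 0.002362 ⇒ Q>K, reverse
Step 1:
                   M          J          D
  I          0.01476      3.736      9.177
  C            5.852      3.902     -3.902
  E            5.867      7.638      5.275
  solve Keq expr → x = -1.951; check Q = 0.002362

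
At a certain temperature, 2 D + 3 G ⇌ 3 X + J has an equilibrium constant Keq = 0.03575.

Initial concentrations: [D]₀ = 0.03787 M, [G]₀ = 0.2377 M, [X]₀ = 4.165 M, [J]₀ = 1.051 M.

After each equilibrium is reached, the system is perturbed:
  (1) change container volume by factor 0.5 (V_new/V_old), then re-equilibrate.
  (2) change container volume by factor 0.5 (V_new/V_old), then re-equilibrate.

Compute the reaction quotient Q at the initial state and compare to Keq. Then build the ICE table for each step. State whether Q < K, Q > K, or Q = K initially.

Q₀ = 3.9425e+06; Q > K (proceeds reverse)

Q₀ = 3.9425e+06 vs Keq = 0.03575 ⇒ Q>K, reverse
Step 1:
                   D          G          X          J
  Initial    0.03787     0.2377      4.165      1.051
  Change       1.567      2.351     -2.351    -0.7836
  Equil        1.605      2.588      1.814     0.2674
  solve Keq expr → x = -0.7836; check Q = 0.03575
Then change container volume by factor 0.5 (V_new/V_old).
Step 2:
                   D          G          X          J
  Initial       3.21      5.177      3.629     0.5349
  Change     -0.1931    -0.2896     0.2896    0.09655
  Equil        3.017      4.887      3.918     0.6314
  solve Keq expr → x = 0.09655; check Q = 0.03575
Then change container volume by factor 0.5 (V_new/V_old).
Step 3:
                   D          G          X          J
  Initial      6.034      9.774      7.836      1.263
  Change     -0.3986    -0.5979     0.5979     0.1993
  Equil        5.635      9.176      8.434      1.462
  solve Keq expr → x = 0.1993; check Q = 0.03575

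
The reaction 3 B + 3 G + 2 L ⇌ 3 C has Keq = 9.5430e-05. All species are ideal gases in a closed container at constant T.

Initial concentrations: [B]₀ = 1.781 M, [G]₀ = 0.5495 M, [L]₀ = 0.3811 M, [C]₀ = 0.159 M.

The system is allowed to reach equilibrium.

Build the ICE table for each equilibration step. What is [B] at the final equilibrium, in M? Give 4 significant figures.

Q₀ = 0.02953 vs Keq = 9.5430e-05 ⇒ Q>K, reverse
Step 1:
                   B          G          L          C
  init         1.781     0.5495     0.3811      0.159
  Δ           0.1239     0.1239    0.08259    -0.1239
  eq           1.905     0.6734     0.4637    0.03512
  solve Keq expr → x = -0.04129; check Q = 9.5430e-05

[B]_eq = 1.905 M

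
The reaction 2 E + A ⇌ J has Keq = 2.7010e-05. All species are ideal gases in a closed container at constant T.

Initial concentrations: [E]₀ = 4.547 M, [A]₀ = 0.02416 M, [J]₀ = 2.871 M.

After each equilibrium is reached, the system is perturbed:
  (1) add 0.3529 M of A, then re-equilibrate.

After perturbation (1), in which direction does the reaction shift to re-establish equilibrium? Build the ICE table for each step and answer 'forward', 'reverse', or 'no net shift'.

Direction: forward

Q₀ = 5.748 vs Keq = 2.7010e-05 ⇒ Q>K, reverse
Step 1:
                  E         A         J
  init        4.547   0.02416     2.871
  Δ           5.726     2.863    -2.863
  eq          10.27     2.887  0.008228
  solve Keq expr → x = -2.863; check Q = 2.7010e-05
Then add 0.3529 M of A.
Step 2:
                  E         A         J
  init        10.27      3.24  0.008228
  Δ       -0.001999 -9.9941e-04 9.9941e-04
  eq          10.27     3.239  0.009228
  solve Keq expr → x = 9.9941e-04; check Q = 2.7010e-05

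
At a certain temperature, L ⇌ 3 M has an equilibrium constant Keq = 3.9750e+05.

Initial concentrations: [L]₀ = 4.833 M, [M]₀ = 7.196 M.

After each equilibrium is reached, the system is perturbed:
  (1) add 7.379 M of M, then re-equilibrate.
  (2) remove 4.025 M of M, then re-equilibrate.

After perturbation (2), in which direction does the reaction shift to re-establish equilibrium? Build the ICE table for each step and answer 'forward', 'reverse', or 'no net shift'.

Direction: forward

Q₀ = 77.1 vs Keq = 3.9750e+05 ⇒ Q<K, forward
Step 1:
                  L         M
  Initial     4.833     7.196
  Change     -4.808     14.42
  Equil     0.02542     21.62
  solve Keq expr → x = 4.808; check Q = 3.9750e+05
Then add 7.379 M of M.
Step 2:
                  L         M
  Initial   0.02542        29
  Change    0.03525   -0.1058
  Equil     0.06067     28.89
  solve Keq expr → x = -0.03525; check Q = 3.9750e+05
Then remove 4.025 M of M.
Step 3:
                  L         M
  Initial   0.06067     24.87
  Change   -0.02168   0.06505
  Equil     0.03899     24.93
  solve Keq expr → x = 0.02168; check Q = 3.9750e+05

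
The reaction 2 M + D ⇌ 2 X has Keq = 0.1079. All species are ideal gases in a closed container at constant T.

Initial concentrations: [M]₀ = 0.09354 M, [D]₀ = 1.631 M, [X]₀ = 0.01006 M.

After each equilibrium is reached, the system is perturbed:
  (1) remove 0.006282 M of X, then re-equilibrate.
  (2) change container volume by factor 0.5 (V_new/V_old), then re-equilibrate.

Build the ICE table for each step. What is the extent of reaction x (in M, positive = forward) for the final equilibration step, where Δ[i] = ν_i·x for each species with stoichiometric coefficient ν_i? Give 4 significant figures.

Q₀ = 0.007092 vs Keq = 0.1079 ⇒ Q<K, forward
Step 1:
                    M           D           X
  Initial     0.09354       1.631     0.01006
  Change     -0.02049    -0.01024     0.02049
  Equil       0.07305       1.621     0.03055
  solve Keq expr → x = 0.01024; check Q = 0.1079
Then remove 0.006282 M of X.
Step 2:
                    M           D           X
  Initial     0.07305       1.621     0.02427
  Change    -0.004416   -0.002208    0.004416
  Equil       0.06864       1.619     0.02868
  solve Keq expr → x = 0.002208; check Q = 0.1079
Then change container volume by factor 0.5 (V_new/V_old).
Step 3:
                    M           D           X
  Initial      0.1373       3.237     0.05737
  Change     -0.01488   -0.007441     0.01488
  Equil        0.1224        3.23     0.07225
  solve Keq expr → x = 0.007441; check Q = 0.1079

x = 0.007441 M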